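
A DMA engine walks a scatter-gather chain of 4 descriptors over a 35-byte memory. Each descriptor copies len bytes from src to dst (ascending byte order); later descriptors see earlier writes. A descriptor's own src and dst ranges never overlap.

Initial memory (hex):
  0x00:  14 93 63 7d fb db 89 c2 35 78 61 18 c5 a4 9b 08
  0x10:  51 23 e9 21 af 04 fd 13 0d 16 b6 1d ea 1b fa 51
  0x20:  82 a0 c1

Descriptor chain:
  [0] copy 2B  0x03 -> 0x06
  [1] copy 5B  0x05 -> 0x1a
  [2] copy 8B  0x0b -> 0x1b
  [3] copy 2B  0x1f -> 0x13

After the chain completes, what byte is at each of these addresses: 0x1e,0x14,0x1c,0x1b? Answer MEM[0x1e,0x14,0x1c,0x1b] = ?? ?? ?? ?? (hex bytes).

MEM[0x1e,0x14,0x1c,0x1b] = 9b 51 c5 18

[0] 0x03->0x06 len=2 : 7d fb
[1] 0x05->0x1a len=5 : db 7d fb 35 78
[2] 0x0b->0x1b len=8 : 18 c5 a4 9b 08 51 23 e9
[3] 0x1f->0x13 len=2 : 08 51
query mem[0x1e]=0x9b, mem[0x14]=0x51, mem[0x1c]=0xc5, mem[0x1b]=0x18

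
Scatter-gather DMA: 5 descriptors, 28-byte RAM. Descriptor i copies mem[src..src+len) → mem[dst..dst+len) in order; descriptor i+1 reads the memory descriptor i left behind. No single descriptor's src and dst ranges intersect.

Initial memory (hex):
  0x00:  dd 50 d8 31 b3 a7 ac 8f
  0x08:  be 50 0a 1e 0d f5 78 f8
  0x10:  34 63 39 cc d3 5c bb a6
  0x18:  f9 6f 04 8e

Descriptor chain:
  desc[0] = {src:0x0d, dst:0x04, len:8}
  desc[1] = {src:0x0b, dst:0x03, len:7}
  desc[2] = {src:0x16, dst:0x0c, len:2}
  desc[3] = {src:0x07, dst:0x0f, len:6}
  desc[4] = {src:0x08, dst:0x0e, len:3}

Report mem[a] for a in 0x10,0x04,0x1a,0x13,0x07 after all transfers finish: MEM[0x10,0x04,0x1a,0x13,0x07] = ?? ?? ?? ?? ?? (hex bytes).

#0 dst[0x04+8] := {0xf5,0x78,0xf8,0x34,0x63,0x39,0xcc,0xd3}
#1 dst[0x03+7] := {0xd3,0x0d,0xf5,0x78,0xf8,0x34,0x63}
#2 dst[0x0c+2] := {0xbb,0xa6}
#3 dst[0x0f+6] := {0xf8,0x34,0x63,0xcc,0xd3,0xbb}
#4 dst[0x0e+3] := {0x34,0x63,0xcc}
query mem[0x10]=0xcc, mem[0x04]=0x0d, mem[0x1a]=0x04, mem[0x13]=0xd3, mem[0x07]=0xf8

MEM[0x10,0x04,0x1a,0x13,0x07] = cc 0d 04 d3 f8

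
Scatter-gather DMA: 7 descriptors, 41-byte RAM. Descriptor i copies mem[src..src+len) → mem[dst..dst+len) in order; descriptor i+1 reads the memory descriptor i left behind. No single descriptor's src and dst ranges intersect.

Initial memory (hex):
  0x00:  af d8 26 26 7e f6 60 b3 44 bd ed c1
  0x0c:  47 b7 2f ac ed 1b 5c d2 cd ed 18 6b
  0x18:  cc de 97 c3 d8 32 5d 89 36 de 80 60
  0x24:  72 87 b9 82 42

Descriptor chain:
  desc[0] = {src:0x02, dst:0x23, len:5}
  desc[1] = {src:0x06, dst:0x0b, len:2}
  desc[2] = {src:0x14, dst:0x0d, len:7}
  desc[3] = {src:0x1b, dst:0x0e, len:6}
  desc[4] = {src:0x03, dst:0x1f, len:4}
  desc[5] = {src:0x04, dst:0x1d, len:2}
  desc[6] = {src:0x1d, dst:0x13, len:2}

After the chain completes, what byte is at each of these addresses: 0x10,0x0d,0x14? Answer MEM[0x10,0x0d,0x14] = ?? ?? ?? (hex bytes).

  after D0: wrote 5B at 0x23 = 26267ef660
  after D1: wrote 2B at 0x0b = 60b3
  after D2: wrote 7B at 0x0d = cded186bccde97
  after D3: wrote 6B at 0x0e = c3d8325d8936
  after D4: wrote 4B at 0x1f = 267ef660
  after D5: wrote 2B at 0x1d = 7ef6
  after D6: wrote 2B at 0x13 = 7ef6
query mem[0x10]=0x32, mem[0x0d]=0xcd, mem[0x14]=0xf6

MEM[0x10,0x0d,0x14] = 32 cd f6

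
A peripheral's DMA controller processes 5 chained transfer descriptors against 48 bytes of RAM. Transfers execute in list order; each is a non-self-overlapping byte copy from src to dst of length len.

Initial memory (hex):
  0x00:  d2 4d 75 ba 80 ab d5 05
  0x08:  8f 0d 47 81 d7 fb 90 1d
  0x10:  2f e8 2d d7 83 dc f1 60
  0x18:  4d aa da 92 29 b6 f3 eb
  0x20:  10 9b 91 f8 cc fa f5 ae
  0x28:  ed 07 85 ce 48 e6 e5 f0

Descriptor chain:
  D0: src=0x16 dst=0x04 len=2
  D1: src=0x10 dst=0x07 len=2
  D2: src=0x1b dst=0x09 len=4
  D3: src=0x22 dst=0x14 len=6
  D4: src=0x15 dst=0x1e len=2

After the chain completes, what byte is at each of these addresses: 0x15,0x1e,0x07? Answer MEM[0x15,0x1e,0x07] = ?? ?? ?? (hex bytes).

[0] 0x16->0x04 len=2 : f1 60
[1] 0x10->0x07 len=2 : 2f e8
[2] 0x1b->0x09 len=4 : 92 29 b6 f3
[3] 0x22->0x14 len=6 : 91 f8 cc fa f5 ae
[4] 0x15->0x1e len=2 : f8 cc
query mem[0x15]=0xf8, mem[0x1e]=0xf8, mem[0x07]=0x2f

MEM[0x15,0x1e,0x07] = f8 f8 2f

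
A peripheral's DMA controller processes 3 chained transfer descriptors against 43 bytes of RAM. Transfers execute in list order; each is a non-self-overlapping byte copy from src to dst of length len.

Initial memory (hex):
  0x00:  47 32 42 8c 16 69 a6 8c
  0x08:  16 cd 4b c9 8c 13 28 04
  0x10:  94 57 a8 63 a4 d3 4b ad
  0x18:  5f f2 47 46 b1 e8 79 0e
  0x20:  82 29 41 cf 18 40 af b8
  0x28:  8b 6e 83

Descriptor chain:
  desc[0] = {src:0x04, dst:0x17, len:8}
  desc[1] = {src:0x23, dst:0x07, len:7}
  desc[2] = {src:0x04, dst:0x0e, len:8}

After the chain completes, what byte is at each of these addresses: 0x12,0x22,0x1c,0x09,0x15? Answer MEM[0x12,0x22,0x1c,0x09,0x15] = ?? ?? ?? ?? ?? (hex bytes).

MEM[0x12,0x22,0x1c,0x09,0x15] = 18 41 cd 40 b8

D0: mem[0x17..0x1e] <- [16 69 a6 8c 16 cd 4b c9]
D1: mem[0x07..0x0d] <- [cf 18 40 af b8 8b 6e]
D2: mem[0x0e..0x15] <- [16 69 a6 cf 18 40 af b8]
query mem[0x12]=0x18, mem[0x22]=0x41, mem[0x1c]=0xcd, mem[0x09]=0x40, mem[0x15]=0xb8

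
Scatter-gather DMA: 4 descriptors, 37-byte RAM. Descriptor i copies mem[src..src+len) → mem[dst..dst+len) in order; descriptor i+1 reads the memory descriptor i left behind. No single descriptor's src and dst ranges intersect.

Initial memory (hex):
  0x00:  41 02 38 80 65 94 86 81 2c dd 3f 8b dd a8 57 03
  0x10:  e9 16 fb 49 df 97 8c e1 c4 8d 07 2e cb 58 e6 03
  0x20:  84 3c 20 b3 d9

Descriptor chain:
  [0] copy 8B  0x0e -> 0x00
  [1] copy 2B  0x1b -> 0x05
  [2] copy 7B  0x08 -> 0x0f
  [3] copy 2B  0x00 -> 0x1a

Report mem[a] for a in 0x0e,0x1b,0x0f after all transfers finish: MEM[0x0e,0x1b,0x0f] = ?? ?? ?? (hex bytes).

MEM[0x0e,0x1b,0x0f] = 57 03 2c

  after D0: wrote 8B at 0x00 = 5703e916fb49df97
  after D1: wrote 2B at 0x05 = 2ecb
  after D2: wrote 7B at 0x0f = 2cdd3f8bdda857
  after D3: wrote 2B at 0x1a = 5703
query mem[0x0e]=0x57, mem[0x1b]=0x03, mem[0x0f]=0x2c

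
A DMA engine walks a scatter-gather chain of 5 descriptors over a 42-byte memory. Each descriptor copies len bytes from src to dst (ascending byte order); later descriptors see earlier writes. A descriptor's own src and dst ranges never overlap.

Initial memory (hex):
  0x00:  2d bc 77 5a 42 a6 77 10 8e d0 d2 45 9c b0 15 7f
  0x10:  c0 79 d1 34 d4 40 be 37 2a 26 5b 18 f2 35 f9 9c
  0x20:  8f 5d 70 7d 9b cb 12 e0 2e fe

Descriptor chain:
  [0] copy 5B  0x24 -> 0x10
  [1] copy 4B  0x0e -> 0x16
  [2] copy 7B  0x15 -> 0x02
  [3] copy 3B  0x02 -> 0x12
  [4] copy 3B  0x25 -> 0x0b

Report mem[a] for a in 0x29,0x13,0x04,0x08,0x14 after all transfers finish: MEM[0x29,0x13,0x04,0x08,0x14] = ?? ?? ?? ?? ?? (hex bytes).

[0] 0x24->0x10 len=5 : 9b cb 12 e0 2e
[1] 0x0e->0x16 len=4 : 15 7f 9b cb
[2] 0x15->0x02 len=7 : 40 15 7f 9b cb 5b 18
[3] 0x02->0x12 len=3 : 40 15 7f
[4] 0x25->0x0b len=3 : cb 12 e0
query mem[0x29]=0xfe, mem[0x13]=0x15, mem[0x04]=0x7f, mem[0x08]=0x18, mem[0x14]=0x7f

MEM[0x29,0x13,0x04,0x08,0x14] = fe 15 7f 18 7f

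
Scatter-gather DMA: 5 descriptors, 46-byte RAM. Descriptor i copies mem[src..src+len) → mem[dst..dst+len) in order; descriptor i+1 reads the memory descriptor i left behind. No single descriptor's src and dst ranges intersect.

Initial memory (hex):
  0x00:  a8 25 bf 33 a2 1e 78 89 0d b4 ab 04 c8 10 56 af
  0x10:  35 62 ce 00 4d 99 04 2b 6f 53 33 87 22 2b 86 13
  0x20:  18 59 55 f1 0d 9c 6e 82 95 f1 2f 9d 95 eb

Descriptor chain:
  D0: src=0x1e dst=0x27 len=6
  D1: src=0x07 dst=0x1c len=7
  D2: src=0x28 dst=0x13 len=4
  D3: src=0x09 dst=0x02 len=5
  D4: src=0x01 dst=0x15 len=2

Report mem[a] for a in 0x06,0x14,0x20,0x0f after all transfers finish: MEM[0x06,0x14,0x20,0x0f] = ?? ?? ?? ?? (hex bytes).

MEM[0x06,0x14,0x20,0x0f] = 10 18 04 af

#0 dst[0x27+6] := {0x86,0x13,0x18,0x59,0x55,0xf1}
#1 dst[0x1c+7] := {0x89,0x0d,0xb4,0xab,0x04,0xc8,0x10}
#2 dst[0x13+4] := {0x13,0x18,0x59,0x55}
#3 dst[0x02+5] := {0xb4,0xab,0x04,0xc8,0x10}
#4 dst[0x15+2] := {0x25,0xb4}
query mem[0x06]=0x10, mem[0x14]=0x18, mem[0x20]=0x04, mem[0x0f]=0xaf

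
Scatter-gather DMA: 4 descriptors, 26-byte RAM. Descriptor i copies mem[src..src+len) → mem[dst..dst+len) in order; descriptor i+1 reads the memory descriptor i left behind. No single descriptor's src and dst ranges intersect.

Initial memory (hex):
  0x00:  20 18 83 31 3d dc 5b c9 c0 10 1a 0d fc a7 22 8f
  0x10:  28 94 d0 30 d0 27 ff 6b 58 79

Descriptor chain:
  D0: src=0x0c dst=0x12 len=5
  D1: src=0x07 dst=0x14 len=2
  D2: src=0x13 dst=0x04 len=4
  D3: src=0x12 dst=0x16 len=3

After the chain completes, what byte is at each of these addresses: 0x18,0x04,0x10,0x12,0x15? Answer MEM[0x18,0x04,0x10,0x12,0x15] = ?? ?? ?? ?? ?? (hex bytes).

MEM[0x18,0x04,0x10,0x12,0x15] = c9 a7 28 fc c0

  after D0: wrote 5B at 0x12 = fca7228f28
  after D1: wrote 2B at 0x14 = c9c0
  after D2: wrote 4B at 0x04 = a7c9c028
  after D3: wrote 3B at 0x16 = fca7c9
query mem[0x18]=0xc9, mem[0x04]=0xa7, mem[0x10]=0x28, mem[0x12]=0xfc, mem[0x15]=0xc0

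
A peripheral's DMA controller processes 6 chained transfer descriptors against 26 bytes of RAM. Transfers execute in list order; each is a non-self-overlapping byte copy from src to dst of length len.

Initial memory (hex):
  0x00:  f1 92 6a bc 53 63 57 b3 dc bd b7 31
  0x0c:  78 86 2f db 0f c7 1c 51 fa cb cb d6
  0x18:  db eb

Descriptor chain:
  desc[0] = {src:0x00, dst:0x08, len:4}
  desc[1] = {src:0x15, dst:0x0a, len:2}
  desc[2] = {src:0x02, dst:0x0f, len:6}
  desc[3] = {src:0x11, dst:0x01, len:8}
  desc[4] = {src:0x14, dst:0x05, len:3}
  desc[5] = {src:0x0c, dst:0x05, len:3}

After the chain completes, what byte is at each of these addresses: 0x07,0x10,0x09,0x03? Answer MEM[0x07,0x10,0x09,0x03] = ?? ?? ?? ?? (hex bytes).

D0: mem[0x08..0x0b] <- [f1 92 6a bc]
D1: mem[0x0a..0x0b] <- [cb cb]
D2: mem[0x0f..0x14] <- [6a bc 53 63 57 b3]
D3: mem[0x01..0x08] <- [53 63 57 b3 cb cb d6 db]
D4: mem[0x05..0x07] <- [b3 cb cb]
D5: mem[0x05..0x07] <- [78 86 2f]
query mem[0x07]=0x2f, mem[0x10]=0xbc, mem[0x09]=0x92, mem[0x03]=0x57

MEM[0x07,0x10,0x09,0x03] = 2f bc 92 57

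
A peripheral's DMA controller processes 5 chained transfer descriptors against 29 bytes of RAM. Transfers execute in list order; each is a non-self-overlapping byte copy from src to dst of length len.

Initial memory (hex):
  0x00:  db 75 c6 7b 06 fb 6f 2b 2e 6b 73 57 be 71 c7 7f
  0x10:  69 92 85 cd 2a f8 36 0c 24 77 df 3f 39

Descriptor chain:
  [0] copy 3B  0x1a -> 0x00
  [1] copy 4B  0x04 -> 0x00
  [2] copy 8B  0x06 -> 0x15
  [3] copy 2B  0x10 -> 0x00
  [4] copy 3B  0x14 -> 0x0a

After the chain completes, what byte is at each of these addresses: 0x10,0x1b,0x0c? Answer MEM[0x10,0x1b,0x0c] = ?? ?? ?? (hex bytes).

[0] 0x1a->0x00 len=3 : df 3f 39
[1] 0x04->0x00 len=4 : 06 fb 6f 2b
[2] 0x06->0x15 len=8 : 6f 2b 2e 6b 73 57 be 71
[3] 0x10->0x00 len=2 : 69 92
[4] 0x14->0x0a len=3 : 2a 6f 2b
query mem[0x10]=0x69, mem[0x1b]=0xbe, mem[0x0c]=0x2b

MEM[0x10,0x1b,0x0c] = 69 be 2b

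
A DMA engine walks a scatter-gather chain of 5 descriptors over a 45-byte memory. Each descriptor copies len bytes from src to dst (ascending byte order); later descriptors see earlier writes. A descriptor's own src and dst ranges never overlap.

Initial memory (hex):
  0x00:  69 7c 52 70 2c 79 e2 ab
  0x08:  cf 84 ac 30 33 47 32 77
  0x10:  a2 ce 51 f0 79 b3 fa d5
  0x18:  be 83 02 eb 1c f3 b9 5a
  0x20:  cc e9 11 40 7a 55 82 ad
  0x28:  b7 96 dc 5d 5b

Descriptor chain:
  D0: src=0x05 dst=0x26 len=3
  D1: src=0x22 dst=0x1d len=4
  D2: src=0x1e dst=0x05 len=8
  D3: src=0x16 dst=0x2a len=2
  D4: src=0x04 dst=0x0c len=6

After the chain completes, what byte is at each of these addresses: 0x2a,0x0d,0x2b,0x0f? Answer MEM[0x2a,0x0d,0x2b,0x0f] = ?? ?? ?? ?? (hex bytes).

MEM[0x2a,0x0d,0x2b,0x0f] = fa 40 d5 55

#0 dst[0x26+3] := {0x79,0xe2,0xab}
#1 dst[0x1d+4] := {0x11,0x40,0x7a,0x55}
#2 dst[0x05+8] := {0x40,0x7a,0x55,0xe9,0x11,0x40,0x7a,0x55}
#3 dst[0x2a+2] := {0xfa,0xd5}
#4 dst[0x0c+6] := {0x2c,0x40,0x7a,0x55,0xe9,0x11}
query mem[0x2a]=0xfa, mem[0x0d]=0x40, mem[0x2b]=0xd5, mem[0x0f]=0x55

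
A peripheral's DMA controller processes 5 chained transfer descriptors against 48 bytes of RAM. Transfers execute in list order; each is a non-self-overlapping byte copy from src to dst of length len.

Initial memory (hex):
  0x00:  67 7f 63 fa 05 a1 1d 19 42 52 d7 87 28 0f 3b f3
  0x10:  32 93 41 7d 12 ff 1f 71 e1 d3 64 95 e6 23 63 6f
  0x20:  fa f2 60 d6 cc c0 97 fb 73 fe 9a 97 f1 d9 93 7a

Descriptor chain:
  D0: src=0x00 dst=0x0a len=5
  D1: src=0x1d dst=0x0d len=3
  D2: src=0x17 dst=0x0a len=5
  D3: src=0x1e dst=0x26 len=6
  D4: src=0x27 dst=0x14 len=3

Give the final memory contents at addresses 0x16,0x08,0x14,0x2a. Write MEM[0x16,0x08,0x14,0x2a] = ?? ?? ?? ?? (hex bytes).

[0] 0x00->0x0a len=5 : 67 7f 63 fa 05
[1] 0x1d->0x0d len=3 : 23 63 6f
[2] 0x17->0x0a len=5 : 71 e1 d3 64 95
[3] 0x1e->0x26 len=6 : 63 6f fa f2 60 d6
[4] 0x27->0x14 len=3 : 6f fa f2
query mem[0x16]=0xf2, mem[0x08]=0x42, mem[0x14]=0x6f, mem[0x2a]=0x60

MEM[0x16,0x08,0x14,0x2a] = f2 42 6f 60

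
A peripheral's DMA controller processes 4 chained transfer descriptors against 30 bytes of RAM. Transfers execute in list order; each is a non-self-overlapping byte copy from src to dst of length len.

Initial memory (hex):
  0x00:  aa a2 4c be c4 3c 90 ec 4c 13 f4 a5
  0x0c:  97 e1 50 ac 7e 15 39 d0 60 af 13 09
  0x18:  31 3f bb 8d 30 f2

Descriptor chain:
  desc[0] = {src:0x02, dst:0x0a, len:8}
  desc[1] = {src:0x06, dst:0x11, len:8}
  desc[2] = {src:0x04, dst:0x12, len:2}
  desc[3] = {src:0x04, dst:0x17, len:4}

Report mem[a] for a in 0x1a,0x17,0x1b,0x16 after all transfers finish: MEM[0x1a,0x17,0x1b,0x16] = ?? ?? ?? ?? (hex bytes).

  after D0: wrote 8B at 0x0a = 4cbec43c90ec4c13
  after D1: wrote 8B at 0x11 = 90ec4c134cbec43c
  after D2: wrote 2B at 0x12 = c43c
  after D3: wrote 4B at 0x17 = c43c90ec
query mem[0x1a]=0xec, mem[0x17]=0xc4, mem[0x1b]=0x8d, mem[0x16]=0xbe

MEM[0x1a,0x17,0x1b,0x16] = ec c4 8d be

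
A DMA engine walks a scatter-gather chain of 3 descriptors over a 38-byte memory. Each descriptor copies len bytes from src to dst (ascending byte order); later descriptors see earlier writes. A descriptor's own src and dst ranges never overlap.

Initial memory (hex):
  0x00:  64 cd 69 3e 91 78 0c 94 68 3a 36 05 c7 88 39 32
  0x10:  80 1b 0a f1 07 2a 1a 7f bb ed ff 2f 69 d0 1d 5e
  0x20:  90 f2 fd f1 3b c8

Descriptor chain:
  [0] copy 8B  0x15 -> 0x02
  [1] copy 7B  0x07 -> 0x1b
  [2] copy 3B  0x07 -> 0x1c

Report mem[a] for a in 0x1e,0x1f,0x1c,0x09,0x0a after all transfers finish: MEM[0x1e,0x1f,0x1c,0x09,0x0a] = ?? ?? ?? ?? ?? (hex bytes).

MEM[0x1e,0x1f,0x1c,0x09,0x0a] = 69 05 ff 69 36

[0] 0x15->0x02 len=8 : 2a 1a 7f bb ed ff 2f 69
[1] 0x07->0x1b len=7 : ff 2f 69 36 05 c7 88
[2] 0x07->0x1c len=3 : ff 2f 69
query mem[0x1e]=0x69, mem[0x1f]=0x05, mem[0x1c]=0xff, mem[0x09]=0x69, mem[0x0a]=0x36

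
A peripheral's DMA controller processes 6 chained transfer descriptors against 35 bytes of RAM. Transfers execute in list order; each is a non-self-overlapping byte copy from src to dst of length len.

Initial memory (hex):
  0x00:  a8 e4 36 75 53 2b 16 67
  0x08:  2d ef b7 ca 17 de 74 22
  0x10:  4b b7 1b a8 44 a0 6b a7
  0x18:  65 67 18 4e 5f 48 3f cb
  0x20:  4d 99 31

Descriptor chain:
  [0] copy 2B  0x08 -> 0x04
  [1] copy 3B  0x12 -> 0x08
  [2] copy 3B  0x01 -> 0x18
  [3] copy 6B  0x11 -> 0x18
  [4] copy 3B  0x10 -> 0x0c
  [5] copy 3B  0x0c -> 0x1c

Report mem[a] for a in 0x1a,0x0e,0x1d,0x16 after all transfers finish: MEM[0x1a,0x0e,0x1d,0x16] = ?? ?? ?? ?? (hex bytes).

  after D0: wrote 2B at 0x04 = 2def
  after D1: wrote 3B at 0x08 = 1ba844
  after D2: wrote 3B at 0x18 = e43675
  after D3: wrote 6B at 0x18 = b71ba844a06b
  after D4: wrote 3B at 0x0c = 4bb71b
  after D5: wrote 3B at 0x1c = 4bb71b
query mem[0x1a]=0xa8, mem[0x0e]=0x1b, mem[0x1d]=0xb7, mem[0x16]=0x6b

MEM[0x1a,0x0e,0x1d,0x16] = a8 1b b7 6b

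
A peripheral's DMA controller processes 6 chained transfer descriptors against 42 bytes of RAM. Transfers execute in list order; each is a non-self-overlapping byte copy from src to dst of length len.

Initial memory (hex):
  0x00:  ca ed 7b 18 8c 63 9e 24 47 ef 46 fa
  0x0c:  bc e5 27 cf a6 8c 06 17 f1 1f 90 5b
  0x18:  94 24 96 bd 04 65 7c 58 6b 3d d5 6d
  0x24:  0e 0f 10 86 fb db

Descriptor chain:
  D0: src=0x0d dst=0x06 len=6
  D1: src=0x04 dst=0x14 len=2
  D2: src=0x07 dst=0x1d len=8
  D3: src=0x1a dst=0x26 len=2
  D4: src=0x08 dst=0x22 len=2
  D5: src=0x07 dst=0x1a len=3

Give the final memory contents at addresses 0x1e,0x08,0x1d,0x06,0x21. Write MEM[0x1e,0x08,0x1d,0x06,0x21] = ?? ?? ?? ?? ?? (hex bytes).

MEM[0x1e,0x08,0x1d,0x06,0x21] = cf cf 27 e5 06

#0 dst[0x06+6] := {0xe5,0x27,0xcf,0xa6,0x8c,0x06}
#1 dst[0x14+2] := {0x8c,0x63}
#2 dst[0x1d+8] := {0x27,0xcf,0xa6,0x8c,0x06,0xbc,0xe5,0x27}
#3 dst[0x26+2] := {0x96,0xbd}
#4 dst[0x22+2] := {0xcf,0xa6}
#5 dst[0x1a+3] := {0x27,0xcf,0xa6}
query mem[0x1e]=0xcf, mem[0x08]=0xcf, mem[0x1d]=0x27, mem[0x06]=0xe5, mem[0x21]=0x06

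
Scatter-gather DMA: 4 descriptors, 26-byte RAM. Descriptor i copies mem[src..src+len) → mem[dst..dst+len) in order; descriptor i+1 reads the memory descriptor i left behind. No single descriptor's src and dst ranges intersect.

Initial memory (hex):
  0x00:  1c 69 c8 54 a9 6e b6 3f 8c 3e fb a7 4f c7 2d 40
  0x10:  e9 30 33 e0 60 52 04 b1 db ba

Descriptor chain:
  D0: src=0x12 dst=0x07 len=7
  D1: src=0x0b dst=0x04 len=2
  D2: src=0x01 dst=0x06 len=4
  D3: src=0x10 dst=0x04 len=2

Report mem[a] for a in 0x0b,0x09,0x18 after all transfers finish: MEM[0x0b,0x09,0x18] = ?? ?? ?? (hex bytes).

MEM[0x0b,0x09,0x18] = 04 04 db

D0: mem[0x07..0x0d] <- [33 e0 60 52 04 b1 db]
D1: mem[0x04..0x05] <- [04 b1]
D2: mem[0x06..0x09] <- [69 c8 54 04]
D3: mem[0x04..0x05] <- [e9 30]
query mem[0x0b]=0x04, mem[0x09]=0x04, mem[0x18]=0xdb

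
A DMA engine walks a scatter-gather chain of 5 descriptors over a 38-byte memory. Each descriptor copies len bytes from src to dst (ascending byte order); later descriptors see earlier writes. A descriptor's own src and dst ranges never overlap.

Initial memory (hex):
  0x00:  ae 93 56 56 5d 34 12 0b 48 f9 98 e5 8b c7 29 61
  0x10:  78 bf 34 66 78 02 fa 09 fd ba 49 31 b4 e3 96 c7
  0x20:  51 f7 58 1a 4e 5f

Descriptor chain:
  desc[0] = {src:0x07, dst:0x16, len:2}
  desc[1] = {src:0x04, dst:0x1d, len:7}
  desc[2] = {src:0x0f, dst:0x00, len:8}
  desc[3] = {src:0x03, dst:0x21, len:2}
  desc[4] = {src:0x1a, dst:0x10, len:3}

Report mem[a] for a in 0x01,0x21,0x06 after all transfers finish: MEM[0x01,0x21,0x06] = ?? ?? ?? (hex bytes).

D0: mem[0x16..0x17] <- [0b 48]
D1: mem[0x1d..0x23] <- [5d 34 12 0b 48 f9 98]
D2: mem[0x00..0x07] <- [61 78 bf 34 66 78 02 0b]
D3: mem[0x21..0x22] <- [34 66]
D4: mem[0x10..0x12] <- [49 31 b4]
query mem[0x01]=0x78, mem[0x21]=0x34, mem[0x06]=0x02

MEM[0x01,0x21,0x06] = 78 34 02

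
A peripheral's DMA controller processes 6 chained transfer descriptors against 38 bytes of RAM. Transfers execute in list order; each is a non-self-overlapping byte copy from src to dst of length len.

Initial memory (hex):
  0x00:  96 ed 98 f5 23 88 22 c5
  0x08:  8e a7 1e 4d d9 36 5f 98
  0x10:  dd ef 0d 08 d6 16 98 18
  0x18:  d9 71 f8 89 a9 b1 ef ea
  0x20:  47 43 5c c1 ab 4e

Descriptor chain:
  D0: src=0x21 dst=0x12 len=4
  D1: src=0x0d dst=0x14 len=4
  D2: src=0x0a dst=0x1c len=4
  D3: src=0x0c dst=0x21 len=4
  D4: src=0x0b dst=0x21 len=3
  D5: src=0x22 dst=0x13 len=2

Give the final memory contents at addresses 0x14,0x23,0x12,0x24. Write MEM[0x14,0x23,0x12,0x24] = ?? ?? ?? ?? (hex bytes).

[0] 0x21->0x12 len=4 : 43 5c c1 ab
[1] 0x0d->0x14 len=4 : 36 5f 98 dd
[2] 0x0a->0x1c len=4 : 1e 4d d9 36
[3] 0x0c->0x21 len=4 : d9 36 5f 98
[4] 0x0b->0x21 len=3 : 4d d9 36
[5] 0x22->0x13 len=2 : d9 36
query mem[0x14]=0x36, mem[0x23]=0x36, mem[0x12]=0x43, mem[0x24]=0x98

MEM[0x14,0x23,0x12,0x24] = 36 36 43 98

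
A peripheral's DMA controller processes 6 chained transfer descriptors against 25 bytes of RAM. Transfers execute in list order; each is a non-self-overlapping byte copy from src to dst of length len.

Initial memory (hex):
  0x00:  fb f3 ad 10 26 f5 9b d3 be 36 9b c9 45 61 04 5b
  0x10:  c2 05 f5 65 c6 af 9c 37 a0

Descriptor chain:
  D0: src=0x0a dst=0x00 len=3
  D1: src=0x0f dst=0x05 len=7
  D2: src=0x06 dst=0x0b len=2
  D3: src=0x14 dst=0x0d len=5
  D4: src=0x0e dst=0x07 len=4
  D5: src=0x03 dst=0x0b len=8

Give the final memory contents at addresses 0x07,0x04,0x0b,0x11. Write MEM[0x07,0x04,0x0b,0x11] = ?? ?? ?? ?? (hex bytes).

[0] 0x0a->0x00 len=3 : 9b c9 45
[1] 0x0f->0x05 len=7 : 5b c2 05 f5 65 c6 af
[2] 0x06->0x0b len=2 : c2 05
[3] 0x14->0x0d len=5 : c6 af 9c 37 a0
[4] 0x0e->0x07 len=4 : af 9c 37 a0
[5] 0x03->0x0b len=8 : 10 26 5b c2 af 9c 37 a0
query mem[0x07]=0xaf, mem[0x04]=0x26, mem[0x0b]=0x10, mem[0x11]=0x37

MEM[0x07,0x04,0x0b,0x11] = af 26 10 37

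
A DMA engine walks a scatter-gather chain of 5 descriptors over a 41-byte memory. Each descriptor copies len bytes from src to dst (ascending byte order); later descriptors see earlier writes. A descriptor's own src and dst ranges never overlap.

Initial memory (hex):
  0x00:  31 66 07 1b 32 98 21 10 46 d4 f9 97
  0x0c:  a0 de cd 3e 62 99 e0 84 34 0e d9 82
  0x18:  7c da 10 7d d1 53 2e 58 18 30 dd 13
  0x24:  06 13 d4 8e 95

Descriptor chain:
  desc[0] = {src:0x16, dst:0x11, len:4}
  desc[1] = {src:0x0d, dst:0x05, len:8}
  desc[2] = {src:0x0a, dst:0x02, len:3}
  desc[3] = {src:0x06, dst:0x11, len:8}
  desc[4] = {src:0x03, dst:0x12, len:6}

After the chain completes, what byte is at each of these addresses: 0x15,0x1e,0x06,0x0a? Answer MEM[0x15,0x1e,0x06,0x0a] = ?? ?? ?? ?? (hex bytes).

D0: mem[0x11..0x14] <- [d9 82 7c da]
D1: mem[0x05..0x0c] <- [de cd 3e 62 d9 82 7c da]
D2: mem[0x02..0x04] <- [82 7c da]
D3: mem[0x11..0x18] <- [cd 3e 62 d9 82 7c da de]
D4: mem[0x12..0x17] <- [7c da de cd 3e 62]
query mem[0x15]=0xcd, mem[0x1e]=0x2e, mem[0x06]=0xcd, mem[0x0a]=0x82

MEM[0x15,0x1e,0x06,0x0a] = cd 2e cd 82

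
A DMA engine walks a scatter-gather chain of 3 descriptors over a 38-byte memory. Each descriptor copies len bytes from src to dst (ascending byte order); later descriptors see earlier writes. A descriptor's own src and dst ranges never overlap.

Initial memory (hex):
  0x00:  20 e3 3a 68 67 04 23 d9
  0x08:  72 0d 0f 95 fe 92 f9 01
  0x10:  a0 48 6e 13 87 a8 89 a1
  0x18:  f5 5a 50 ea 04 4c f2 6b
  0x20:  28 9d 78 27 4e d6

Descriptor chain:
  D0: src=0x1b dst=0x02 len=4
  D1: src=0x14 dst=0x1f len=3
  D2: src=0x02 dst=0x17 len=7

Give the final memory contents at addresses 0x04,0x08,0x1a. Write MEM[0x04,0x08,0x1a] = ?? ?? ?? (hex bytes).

MEM[0x04,0x08,0x1a] = 4c 72 f2

#0 dst[0x02+4] := {0xea,0x04,0x4c,0xf2}
#1 dst[0x1f+3] := {0x87,0xa8,0x89}
#2 dst[0x17+7] := {0xea,0x04,0x4c,0xf2,0x23,0xd9,0x72}
query mem[0x04]=0x4c, mem[0x08]=0x72, mem[0x1a]=0xf2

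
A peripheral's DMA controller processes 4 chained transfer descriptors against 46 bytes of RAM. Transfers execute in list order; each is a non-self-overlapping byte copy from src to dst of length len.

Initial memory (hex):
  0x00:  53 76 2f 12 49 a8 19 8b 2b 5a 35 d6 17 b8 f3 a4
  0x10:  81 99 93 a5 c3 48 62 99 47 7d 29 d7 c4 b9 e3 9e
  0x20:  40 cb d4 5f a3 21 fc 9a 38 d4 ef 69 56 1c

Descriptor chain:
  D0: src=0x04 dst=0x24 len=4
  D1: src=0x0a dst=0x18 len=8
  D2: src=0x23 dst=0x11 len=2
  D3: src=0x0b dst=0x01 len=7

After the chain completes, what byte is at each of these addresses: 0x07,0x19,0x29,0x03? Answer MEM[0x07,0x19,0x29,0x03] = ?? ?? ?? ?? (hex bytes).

MEM[0x07,0x19,0x29,0x03] = 5f d6 d4 b8

[0] 0x04->0x24 len=4 : 49 a8 19 8b
[1] 0x0a->0x18 len=8 : 35 d6 17 b8 f3 a4 81 99
[2] 0x23->0x11 len=2 : 5f 49
[3] 0x0b->0x01 len=7 : d6 17 b8 f3 a4 81 5f
query mem[0x07]=0x5f, mem[0x19]=0xd6, mem[0x29]=0xd4, mem[0x03]=0xb8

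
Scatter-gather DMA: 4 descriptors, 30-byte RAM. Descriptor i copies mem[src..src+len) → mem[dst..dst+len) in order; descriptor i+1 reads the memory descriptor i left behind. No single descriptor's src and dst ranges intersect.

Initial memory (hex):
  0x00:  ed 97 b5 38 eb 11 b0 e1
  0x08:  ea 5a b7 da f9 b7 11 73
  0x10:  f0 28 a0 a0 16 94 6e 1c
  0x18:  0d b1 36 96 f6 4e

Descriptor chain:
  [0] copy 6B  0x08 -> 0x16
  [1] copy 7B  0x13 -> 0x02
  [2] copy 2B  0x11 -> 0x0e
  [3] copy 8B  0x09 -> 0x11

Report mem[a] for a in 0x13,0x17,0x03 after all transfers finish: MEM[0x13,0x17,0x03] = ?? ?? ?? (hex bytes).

MEM[0x13,0x17,0x03] = da a0 16

#0 dst[0x16+6] := {0xea,0x5a,0xb7,0xda,0xf9,0xb7}
#1 dst[0x02+7] := {0xa0,0x16,0x94,0xea,0x5a,0xb7,0xda}
#2 dst[0x0e+2] := {0x28,0xa0}
#3 dst[0x11+8] := {0x5a,0xb7,0xda,0xf9,0xb7,0x28,0xa0,0xf0}
query mem[0x13]=0xda, mem[0x17]=0xa0, mem[0x03]=0x16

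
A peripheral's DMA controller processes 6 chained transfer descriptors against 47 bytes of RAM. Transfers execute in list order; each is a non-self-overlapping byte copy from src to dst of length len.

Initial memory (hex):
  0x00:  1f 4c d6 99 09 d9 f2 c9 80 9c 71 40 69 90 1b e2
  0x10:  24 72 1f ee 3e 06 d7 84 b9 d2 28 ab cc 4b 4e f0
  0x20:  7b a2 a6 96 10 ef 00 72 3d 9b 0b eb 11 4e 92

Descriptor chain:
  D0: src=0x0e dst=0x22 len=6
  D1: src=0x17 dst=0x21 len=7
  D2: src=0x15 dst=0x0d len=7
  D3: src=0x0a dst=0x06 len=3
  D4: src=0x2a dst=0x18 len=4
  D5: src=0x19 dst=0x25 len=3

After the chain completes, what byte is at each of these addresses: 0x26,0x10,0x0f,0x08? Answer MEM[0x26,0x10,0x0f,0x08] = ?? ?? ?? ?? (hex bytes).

MEM[0x26,0x10,0x0f,0x08] = 11 b9 84 69

#0 dst[0x22+6] := {0x1b,0xe2,0x24,0x72,0x1f,0xee}
#1 dst[0x21+7] := {0x84,0xb9,0xd2,0x28,0xab,0xcc,0x4b}
#2 dst[0x0d+7] := {0x06,0xd7,0x84,0xb9,0xd2,0x28,0xab}
#3 dst[0x06+3] := {0x71,0x40,0x69}
#4 dst[0x18+4] := {0x0b,0xeb,0x11,0x4e}
#5 dst[0x25+3] := {0xeb,0x11,0x4e}
query mem[0x26]=0x11, mem[0x10]=0xb9, mem[0x0f]=0x84, mem[0x08]=0x69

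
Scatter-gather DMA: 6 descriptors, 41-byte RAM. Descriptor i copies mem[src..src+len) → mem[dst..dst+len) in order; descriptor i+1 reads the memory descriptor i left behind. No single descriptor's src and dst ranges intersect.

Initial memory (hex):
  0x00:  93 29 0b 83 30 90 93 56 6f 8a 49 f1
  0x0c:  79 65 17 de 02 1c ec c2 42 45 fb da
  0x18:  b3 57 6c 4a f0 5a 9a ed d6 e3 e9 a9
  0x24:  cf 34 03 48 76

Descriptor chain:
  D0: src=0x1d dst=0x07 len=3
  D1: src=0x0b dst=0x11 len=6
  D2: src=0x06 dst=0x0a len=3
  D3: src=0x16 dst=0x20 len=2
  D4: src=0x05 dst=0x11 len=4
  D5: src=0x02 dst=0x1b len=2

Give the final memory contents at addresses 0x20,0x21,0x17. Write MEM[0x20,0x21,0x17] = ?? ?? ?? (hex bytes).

[0] 0x1d->0x07 len=3 : 5a 9a ed
[1] 0x0b->0x11 len=6 : f1 79 65 17 de 02
[2] 0x06->0x0a len=3 : 93 5a 9a
[3] 0x16->0x20 len=2 : 02 da
[4] 0x05->0x11 len=4 : 90 93 5a 9a
[5] 0x02->0x1b len=2 : 0b 83
query mem[0x20]=0x02, mem[0x21]=0xda, mem[0x17]=0xda

MEM[0x20,0x21,0x17] = 02 da da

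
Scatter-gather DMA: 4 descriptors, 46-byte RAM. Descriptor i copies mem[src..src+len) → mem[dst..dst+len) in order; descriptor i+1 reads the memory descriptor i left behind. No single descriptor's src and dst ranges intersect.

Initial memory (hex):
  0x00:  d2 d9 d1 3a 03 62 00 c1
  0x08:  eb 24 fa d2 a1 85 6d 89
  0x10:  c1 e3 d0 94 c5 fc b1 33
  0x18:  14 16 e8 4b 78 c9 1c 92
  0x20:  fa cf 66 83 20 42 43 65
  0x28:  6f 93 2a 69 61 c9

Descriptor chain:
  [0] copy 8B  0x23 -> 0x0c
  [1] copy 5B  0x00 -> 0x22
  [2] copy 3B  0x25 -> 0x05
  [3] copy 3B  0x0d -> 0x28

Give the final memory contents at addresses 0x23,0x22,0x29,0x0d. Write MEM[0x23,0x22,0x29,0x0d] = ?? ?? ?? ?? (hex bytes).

MEM[0x23,0x22,0x29,0x0d] = d9 d2 42 20

#0 dst[0x0c+8] := {0x83,0x20,0x42,0x43,0x65,0x6f,0x93,0x2a}
#1 dst[0x22+5] := {0xd2,0xd9,0xd1,0x3a,0x03}
#2 dst[0x05+3] := {0x3a,0x03,0x65}
#3 dst[0x28+3] := {0x20,0x42,0x43}
query mem[0x23]=0xd9, mem[0x22]=0xd2, mem[0x29]=0x42, mem[0x0d]=0x20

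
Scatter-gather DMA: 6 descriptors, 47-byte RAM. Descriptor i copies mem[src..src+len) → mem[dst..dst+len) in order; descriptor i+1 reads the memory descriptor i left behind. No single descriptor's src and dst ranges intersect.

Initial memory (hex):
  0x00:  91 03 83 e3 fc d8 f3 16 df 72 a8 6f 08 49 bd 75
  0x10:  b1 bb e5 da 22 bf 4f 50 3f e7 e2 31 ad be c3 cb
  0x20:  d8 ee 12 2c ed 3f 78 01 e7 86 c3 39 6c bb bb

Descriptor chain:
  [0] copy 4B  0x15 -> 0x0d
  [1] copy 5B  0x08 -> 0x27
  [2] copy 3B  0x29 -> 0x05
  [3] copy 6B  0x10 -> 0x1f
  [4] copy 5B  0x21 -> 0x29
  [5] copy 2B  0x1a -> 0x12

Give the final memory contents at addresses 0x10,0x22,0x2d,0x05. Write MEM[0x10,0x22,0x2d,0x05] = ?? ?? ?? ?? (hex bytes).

MEM[0x10,0x22,0x2d,0x05] = 3f da 3f a8

#0 dst[0x0d+4] := {0xbf,0x4f,0x50,0x3f}
#1 dst[0x27+5] := {0xdf,0x72,0xa8,0x6f,0x08}
#2 dst[0x05+3] := {0xa8,0x6f,0x08}
#3 dst[0x1f+6] := {0x3f,0xbb,0xe5,0xda,0x22,0xbf}
#4 dst[0x29+5] := {0xe5,0xda,0x22,0xbf,0x3f}
#5 dst[0x12+2] := {0xe2,0x31}
query mem[0x10]=0x3f, mem[0x22]=0xda, mem[0x2d]=0x3f, mem[0x05]=0xa8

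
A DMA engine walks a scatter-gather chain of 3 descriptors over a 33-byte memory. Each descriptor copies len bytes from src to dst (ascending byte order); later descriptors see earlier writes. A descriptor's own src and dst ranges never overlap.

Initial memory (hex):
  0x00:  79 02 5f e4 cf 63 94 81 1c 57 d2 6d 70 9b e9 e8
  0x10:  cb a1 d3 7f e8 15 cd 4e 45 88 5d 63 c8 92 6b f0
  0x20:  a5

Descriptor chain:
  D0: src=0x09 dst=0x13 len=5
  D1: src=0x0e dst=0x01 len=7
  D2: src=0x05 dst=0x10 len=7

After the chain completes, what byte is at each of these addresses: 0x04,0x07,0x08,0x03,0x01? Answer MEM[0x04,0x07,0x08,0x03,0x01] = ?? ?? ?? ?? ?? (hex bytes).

  after D0: wrote 5B at 0x13 = 57d26d709b
  after D1: wrote 7B at 0x01 = e9e8cba1d357d2
  after D2: wrote 7B at 0x10 = d357d21c57d26d
query mem[0x04]=0xa1, mem[0x07]=0xd2, mem[0x08]=0x1c, mem[0x03]=0xcb, mem[0x01]=0xe9

MEM[0x04,0x07,0x08,0x03,0x01] = a1 d2 1c cb e9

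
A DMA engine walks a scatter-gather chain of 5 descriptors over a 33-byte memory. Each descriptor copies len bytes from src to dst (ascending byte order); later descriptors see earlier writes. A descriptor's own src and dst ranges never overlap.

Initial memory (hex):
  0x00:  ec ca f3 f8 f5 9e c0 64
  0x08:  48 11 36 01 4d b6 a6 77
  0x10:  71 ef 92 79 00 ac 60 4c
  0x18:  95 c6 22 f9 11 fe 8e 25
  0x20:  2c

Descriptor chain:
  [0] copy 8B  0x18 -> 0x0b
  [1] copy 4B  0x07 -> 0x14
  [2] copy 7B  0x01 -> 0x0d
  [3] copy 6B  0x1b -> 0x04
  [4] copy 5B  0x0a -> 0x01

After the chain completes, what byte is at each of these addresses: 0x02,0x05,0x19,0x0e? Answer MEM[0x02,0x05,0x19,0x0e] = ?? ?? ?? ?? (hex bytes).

MEM[0x02,0x05,0x19,0x0e] = 95 f3 c6 f3

#0 dst[0x0b+8] := {0x95,0xc6,0x22,0xf9,0x11,0xfe,0x8e,0x25}
#1 dst[0x14+4] := {0x64,0x48,0x11,0x36}
#2 dst[0x0d+7] := {0xca,0xf3,0xf8,0xf5,0x9e,0xc0,0x64}
#3 dst[0x04+6] := {0xf9,0x11,0xfe,0x8e,0x25,0x2c}
#4 dst[0x01+5] := {0x36,0x95,0xc6,0xca,0xf3}
query mem[0x02]=0x95, mem[0x05]=0xf3, mem[0x19]=0xc6, mem[0x0e]=0xf3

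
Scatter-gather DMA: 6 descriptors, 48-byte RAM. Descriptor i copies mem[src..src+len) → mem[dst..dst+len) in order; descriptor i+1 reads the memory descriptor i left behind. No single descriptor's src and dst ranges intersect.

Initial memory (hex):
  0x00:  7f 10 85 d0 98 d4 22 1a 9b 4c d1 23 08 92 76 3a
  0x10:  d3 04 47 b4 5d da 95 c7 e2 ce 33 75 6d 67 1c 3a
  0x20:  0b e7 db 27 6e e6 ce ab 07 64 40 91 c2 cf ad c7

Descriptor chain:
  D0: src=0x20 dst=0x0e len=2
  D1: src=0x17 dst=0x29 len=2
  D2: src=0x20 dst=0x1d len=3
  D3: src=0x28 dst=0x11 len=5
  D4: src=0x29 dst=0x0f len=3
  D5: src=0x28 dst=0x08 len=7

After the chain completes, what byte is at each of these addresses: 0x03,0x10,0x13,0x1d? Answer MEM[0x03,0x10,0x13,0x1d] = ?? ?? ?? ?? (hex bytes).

MEM[0x03,0x10,0x13,0x1d] = d0 e2 e2 0b

  after D0: wrote 2B at 0x0e = 0be7
  after D1: wrote 2B at 0x29 = c7e2
  after D2: wrote 3B at 0x1d = 0be7db
  after D3: wrote 5B at 0x11 = 07c7e291c2
  after D4: wrote 3B at 0x0f = c7e291
  after D5: wrote 7B at 0x08 = 07c7e291c2cfad
query mem[0x03]=0xd0, mem[0x10]=0xe2, mem[0x13]=0xe2, mem[0x1d]=0x0b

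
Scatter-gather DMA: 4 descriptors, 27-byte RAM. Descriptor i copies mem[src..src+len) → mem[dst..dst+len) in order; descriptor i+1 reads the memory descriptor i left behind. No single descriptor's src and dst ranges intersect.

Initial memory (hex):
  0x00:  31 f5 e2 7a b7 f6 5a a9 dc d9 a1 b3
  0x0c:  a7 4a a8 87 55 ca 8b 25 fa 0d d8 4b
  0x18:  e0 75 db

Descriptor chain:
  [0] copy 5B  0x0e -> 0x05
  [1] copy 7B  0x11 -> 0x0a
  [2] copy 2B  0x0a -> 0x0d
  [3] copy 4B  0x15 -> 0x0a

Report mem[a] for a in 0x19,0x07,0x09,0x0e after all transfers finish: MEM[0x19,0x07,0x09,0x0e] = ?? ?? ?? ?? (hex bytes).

D0: mem[0x05..0x09] <- [a8 87 55 ca 8b]
D1: mem[0x0a..0x10] <- [ca 8b 25 fa 0d d8 4b]
D2: mem[0x0d..0x0e] <- [ca 8b]
D3: mem[0x0a..0x0d] <- [0d d8 4b e0]
query mem[0x19]=0x75, mem[0x07]=0x55, mem[0x09]=0x8b, mem[0x0e]=0x8b

MEM[0x19,0x07,0x09,0x0e] = 75 55 8b 8b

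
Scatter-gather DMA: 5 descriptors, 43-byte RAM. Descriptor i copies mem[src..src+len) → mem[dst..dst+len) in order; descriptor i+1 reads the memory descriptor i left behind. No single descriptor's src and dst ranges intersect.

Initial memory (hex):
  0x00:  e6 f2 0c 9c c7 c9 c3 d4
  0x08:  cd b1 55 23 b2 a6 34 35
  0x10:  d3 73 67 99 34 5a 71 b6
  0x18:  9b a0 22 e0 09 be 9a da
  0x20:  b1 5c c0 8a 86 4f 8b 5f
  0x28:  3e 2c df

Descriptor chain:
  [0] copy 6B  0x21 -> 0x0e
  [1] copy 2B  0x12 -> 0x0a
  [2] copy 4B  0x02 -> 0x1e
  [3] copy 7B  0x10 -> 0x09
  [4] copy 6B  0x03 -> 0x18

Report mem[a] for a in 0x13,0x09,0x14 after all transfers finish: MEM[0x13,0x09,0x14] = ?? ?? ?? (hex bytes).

  after D0: wrote 6B at 0x0e = 5cc08a864f8b
  after D1: wrote 2B at 0x0a = 4f8b
  after D2: wrote 4B at 0x1e = 0c9cc7c9
  after D3: wrote 7B at 0x09 = 8a864f8b345a71
  after D4: wrote 6B at 0x18 = 9cc7c9c3d4cd
query mem[0x13]=0x8b, mem[0x09]=0x8a, mem[0x14]=0x34

MEM[0x13,0x09,0x14] = 8b 8a 34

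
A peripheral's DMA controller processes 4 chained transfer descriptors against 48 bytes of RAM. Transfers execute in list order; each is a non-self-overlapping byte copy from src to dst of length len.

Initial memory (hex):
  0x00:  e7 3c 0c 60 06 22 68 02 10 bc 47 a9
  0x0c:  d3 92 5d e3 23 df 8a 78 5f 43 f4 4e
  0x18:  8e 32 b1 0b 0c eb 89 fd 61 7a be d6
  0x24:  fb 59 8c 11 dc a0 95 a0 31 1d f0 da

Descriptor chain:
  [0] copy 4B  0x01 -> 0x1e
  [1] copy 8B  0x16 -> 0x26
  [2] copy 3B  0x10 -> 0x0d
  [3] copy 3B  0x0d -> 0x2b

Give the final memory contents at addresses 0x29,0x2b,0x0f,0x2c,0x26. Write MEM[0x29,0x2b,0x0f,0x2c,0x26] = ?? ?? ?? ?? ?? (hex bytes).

  after D0: wrote 4B at 0x1e = 3c0c6006
  after D1: wrote 8B at 0x26 = f44e8e32b10b0ceb
  after D2: wrote 3B at 0x0d = 23df8a
  after D3: wrote 3B at 0x2b = 23df8a
query mem[0x29]=0x32, mem[0x2b]=0x23, mem[0x0f]=0x8a, mem[0x2c]=0xdf, mem[0x26]=0xf4

MEM[0x29,0x2b,0x0f,0x2c,0x26] = 32 23 8a df f4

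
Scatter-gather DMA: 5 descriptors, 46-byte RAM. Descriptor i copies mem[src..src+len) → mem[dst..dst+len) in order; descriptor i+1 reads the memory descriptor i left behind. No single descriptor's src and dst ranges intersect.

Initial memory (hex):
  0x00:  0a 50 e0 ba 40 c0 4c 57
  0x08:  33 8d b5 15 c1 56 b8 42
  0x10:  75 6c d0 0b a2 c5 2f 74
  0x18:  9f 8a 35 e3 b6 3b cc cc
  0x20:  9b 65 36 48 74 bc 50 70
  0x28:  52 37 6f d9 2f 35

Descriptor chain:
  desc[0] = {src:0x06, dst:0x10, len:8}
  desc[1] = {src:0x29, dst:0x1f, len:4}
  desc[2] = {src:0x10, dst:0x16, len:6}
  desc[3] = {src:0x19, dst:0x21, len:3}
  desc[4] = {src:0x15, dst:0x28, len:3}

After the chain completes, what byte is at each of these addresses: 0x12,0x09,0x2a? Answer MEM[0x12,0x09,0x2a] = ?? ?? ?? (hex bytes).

MEM[0x12,0x09,0x2a] = 33 8d 57

D0: mem[0x10..0x17] <- [4c 57 33 8d b5 15 c1 56]
D1: mem[0x1f..0x22] <- [37 6f d9 2f]
D2: mem[0x16..0x1b] <- [4c 57 33 8d b5 15]
D3: mem[0x21..0x23] <- [8d b5 15]
D4: mem[0x28..0x2a] <- [15 4c 57]
query mem[0x12]=0x33, mem[0x09]=0x8d, mem[0x2a]=0x57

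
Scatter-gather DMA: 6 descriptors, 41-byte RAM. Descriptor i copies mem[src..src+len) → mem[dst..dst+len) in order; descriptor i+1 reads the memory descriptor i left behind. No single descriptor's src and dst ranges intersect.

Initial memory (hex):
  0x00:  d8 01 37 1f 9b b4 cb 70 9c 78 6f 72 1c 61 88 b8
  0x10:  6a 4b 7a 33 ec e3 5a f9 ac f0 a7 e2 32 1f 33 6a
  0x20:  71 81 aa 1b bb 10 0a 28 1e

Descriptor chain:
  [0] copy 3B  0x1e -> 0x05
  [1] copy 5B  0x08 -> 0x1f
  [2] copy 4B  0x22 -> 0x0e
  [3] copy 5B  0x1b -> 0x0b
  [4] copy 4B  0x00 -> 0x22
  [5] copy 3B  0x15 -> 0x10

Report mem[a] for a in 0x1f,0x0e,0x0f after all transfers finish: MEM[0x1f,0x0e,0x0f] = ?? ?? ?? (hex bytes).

MEM[0x1f,0x0e,0x0f] = 9c 33 9c

[0] 0x1e->0x05 len=3 : 33 6a 71
[1] 0x08->0x1f len=5 : 9c 78 6f 72 1c
[2] 0x22->0x0e len=4 : 72 1c bb 10
[3] 0x1b->0x0b len=5 : e2 32 1f 33 9c
[4] 0x00->0x22 len=4 : d8 01 37 1f
[5] 0x15->0x10 len=3 : e3 5a f9
query mem[0x1f]=0x9c, mem[0x0e]=0x33, mem[0x0f]=0x9c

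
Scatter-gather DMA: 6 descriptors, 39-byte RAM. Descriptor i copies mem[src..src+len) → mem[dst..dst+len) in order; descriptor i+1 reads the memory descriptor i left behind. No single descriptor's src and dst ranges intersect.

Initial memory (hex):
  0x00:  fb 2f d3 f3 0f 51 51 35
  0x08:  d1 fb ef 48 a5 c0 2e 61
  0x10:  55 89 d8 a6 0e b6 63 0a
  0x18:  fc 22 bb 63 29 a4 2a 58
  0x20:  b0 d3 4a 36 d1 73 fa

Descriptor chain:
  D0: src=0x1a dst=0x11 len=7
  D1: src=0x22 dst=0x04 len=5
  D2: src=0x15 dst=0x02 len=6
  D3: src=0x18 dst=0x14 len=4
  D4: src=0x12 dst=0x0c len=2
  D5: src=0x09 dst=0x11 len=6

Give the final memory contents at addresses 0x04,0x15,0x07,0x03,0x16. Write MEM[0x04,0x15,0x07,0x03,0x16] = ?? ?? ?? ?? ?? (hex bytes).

MEM[0x04,0x15,0x07,0x03,0x16] = b0 29 bb 58 2e

[0] 0x1a->0x11 len=7 : bb 63 29 a4 2a 58 b0
[1] 0x22->0x04 len=5 : 4a 36 d1 73 fa
[2] 0x15->0x02 len=6 : 2a 58 b0 fc 22 bb
[3] 0x18->0x14 len=4 : fc 22 bb 63
[4] 0x12->0x0c len=2 : 63 29
[5] 0x09->0x11 len=6 : fb ef 48 63 29 2e
query mem[0x04]=0xb0, mem[0x15]=0x29, mem[0x07]=0xbb, mem[0x03]=0x58, mem[0x16]=0x2e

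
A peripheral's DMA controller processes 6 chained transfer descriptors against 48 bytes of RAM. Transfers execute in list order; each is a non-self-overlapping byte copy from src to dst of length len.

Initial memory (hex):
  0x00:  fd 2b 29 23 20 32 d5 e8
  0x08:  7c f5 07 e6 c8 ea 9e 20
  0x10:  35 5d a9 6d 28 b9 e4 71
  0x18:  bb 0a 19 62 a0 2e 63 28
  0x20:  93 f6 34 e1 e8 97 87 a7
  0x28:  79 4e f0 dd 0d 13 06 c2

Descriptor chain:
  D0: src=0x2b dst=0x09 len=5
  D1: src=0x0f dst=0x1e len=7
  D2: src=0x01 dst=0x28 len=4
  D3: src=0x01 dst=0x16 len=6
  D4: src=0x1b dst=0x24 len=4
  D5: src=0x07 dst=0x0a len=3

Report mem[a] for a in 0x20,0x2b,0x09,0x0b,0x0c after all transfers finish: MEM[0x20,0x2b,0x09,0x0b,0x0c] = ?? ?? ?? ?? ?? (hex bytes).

  after D0: wrote 5B at 0x09 = dd0d1306c2
  after D1: wrote 7B at 0x1e = 20355da96d28b9
  after D2: wrote 4B at 0x28 = 2b292320
  after D3: wrote 6B at 0x16 = 2b29232032d5
  after D4: wrote 4B at 0x24 = d5a02e20
  after D5: wrote 3B at 0x0a = e87cdd
query mem[0x20]=0x5d, mem[0x2b]=0x20, mem[0x09]=0xdd, mem[0x0b]=0x7c, mem[0x0c]=0xdd

MEM[0x20,0x2b,0x09,0x0b,0x0c] = 5d 20 dd 7c dd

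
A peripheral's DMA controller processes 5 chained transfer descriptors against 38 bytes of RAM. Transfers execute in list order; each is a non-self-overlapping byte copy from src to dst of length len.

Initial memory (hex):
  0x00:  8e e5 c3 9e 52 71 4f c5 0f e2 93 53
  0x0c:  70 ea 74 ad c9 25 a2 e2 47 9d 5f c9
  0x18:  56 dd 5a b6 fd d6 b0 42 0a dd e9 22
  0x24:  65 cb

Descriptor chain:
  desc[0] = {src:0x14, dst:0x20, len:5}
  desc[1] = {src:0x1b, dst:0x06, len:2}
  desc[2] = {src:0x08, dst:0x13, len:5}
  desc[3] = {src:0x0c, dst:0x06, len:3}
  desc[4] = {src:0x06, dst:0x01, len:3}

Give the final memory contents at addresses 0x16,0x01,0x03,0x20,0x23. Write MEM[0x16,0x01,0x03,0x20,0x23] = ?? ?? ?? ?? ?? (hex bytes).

MEM[0x16,0x01,0x03,0x20,0x23] = 53 70 74 47 c9

  after D0: wrote 5B at 0x20 = 479d5fc956
  after D1: wrote 2B at 0x06 = b6fd
  after D2: wrote 5B at 0x13 = 0fe2935370
  after D3: wrote 3B at 0x06 = 70ea74
  after D4: wrote 3B at 0x01 = 70ea74
query mem[0x16]=0x53, mem[0x01]=0x70, mem[0x03]=0x74, mem[0x20]=0x47, mem[0x23]=0xc9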